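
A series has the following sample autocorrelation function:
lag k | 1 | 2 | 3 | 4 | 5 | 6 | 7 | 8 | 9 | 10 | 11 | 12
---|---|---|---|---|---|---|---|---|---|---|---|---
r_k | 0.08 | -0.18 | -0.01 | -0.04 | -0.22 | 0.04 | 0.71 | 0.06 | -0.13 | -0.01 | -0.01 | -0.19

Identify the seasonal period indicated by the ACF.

7

The largest autocorrelation is r_7 = 0.71; the remaining lags stay at or below 0.08.
The dominant spike at lag 7 indicates a seasonal period of 7.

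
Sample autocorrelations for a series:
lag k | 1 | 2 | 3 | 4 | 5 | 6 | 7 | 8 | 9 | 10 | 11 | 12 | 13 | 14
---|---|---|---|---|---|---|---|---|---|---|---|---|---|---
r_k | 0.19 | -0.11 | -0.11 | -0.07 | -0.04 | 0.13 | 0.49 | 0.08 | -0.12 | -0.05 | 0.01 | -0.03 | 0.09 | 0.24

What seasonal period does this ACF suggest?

The largest autocorrelation is r_7 = 0.49, with a weaker echo at lag 14 (0.24); the remaining lags stay at or below 0.19.
The dominant spike at lag 7 indicates a seasonal period of 7.

7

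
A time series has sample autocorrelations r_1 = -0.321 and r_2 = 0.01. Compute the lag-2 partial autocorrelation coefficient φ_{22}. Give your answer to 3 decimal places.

-0.104

φ_{22} = (r_2 − r_1²) / (1 − r_1²)
r_1² = (-0.321)² = 0.103041
Numerator = 0.01 − 0.1030 = -0.0930; denominator = 1 − 0.1030 = 0.8970
φ_{22} = -0.0930 / 0.8970 = -0.104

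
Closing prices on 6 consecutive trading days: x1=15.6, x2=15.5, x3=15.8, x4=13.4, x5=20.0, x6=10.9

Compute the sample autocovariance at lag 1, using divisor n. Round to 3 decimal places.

Mean x̄ = (15.6 + 15.5 + 15.8 + 13.4 + 20.0 + 10.9)/6 = 15.2000
Σ_{t=1}^{5}(x_t−x̄)(x_{t+1}−x̄) = -30.0600
γ_1 = -30.0600 / 6 = -5.010

-5.010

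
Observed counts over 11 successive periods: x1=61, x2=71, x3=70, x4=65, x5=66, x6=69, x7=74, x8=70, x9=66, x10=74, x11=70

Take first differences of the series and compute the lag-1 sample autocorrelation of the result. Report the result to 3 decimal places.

First differences Δx: 10, -1, -5, 1, 3, 5, -4, -4, 8, -4
Mean of differences = 0.9000
Numerator Σ(Δx_t−Δx̄)(Δx_{t+1}−Δx̄) = -63.5100
Denominator Σ(Δx_t−Δx̄)² = 264.9000
r_1(Δx) = -63.5100 / 264.9000 = -0.240

-0.240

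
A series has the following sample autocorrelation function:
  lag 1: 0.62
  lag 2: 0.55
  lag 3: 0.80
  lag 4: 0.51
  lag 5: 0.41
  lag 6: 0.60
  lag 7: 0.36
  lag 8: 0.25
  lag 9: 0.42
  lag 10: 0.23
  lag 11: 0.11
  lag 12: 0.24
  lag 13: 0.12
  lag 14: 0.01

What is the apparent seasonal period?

The largest autocorrelation is r_3 = 0.80; the remaining lags stay at or below 0.62. The elevated value at lag 1 (0.62), dropping to 0.55 at lag 2, reflects decaying short-term dependence rather than seasonality.
The dominant spike at lag 3 indicates a seasonal period of 3.

3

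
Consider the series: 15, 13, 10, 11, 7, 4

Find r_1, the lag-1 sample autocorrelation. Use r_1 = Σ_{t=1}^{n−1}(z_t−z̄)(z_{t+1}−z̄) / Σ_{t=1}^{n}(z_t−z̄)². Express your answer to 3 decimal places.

Mean z̄ = (15 + 13 + 10 + 11 + 7 + 4)/6 = 10.0000
Deviations from mean: 5.0000, 3.0000, 0.0000, 1.0000, -3.0000, -6.0000
Numerator Σ_{t=1}^{5}(z_t−z̄)(z_{t+1}−z̄) = 30.0000
Denominator Σ(z_t−z̄)² = 80.0000
r_1 = 30.0000 / 80.0000 = 0.375

0.375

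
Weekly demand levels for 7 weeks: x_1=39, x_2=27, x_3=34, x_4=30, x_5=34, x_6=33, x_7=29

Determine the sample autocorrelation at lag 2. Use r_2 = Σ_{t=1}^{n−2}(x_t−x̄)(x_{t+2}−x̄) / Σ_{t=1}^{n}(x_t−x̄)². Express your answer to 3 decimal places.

Mean x̄ = (39 + 27 + 34 + 30 + 34 + 33 + 29)/7 = 32.2857
Σ(x_t−x̄)(x_{t+2}−x̄) = (11.5102) + (12.0816) + (2.9388) + (-1.6327) + (-5.6327) = 19.2653
Denominator Σ(x_t−x̄)² = 95.4286
r_2 = 19.2653 / 95.4286 = 0.202

0.202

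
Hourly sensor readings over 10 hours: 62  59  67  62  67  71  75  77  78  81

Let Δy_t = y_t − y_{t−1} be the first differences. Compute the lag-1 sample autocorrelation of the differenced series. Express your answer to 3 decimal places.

-0.656

First differences Δy: -3, 8, -5, 5, 4, 4, 2, 1, 3
Mean of differences = 2.1111
Numerator Σ(Δy_t−Δȳ)(Δy_{t+1}−Δȳ) = -84.5679
Denominator Σ(Δy_t−Δȳ)² = 128.8889
r_1(Δy) = -84.5679 / 128.8889 = -0.656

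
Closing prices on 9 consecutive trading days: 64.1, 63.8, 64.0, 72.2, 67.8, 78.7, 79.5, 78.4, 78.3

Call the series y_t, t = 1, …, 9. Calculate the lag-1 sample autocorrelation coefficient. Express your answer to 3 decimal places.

0.607

Mean ȳ = (64.1 + 63.8 + 64.0 + 72.2 + 67.8 + 78.7 + 79.5 + 78.4 + 78.3)/9 = 71.8667
Numerator Σ_{t=1}^{8}(y_t−ȳ)(y_{t+1}−ȳ) = 238.4056
Denominator Σ(y_t−ȳ)² = 392.9600
r_1 = 238.4056 / 392.9600 = 0.607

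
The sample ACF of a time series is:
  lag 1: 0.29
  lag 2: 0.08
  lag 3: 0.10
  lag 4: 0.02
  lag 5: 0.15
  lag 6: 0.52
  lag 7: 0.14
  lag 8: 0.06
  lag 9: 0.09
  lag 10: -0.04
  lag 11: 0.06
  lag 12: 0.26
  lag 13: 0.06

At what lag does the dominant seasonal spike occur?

The largest autocorrelation is r_6 = 0.52; the remaining lags stay at or below 0.29. The elevated value at lag 1 (0.29), dropping to 0.08 at lag 2, reflects decaying short-term dependence rather than seasonality.
The dominant spike at lag 6 indicates a seasonal period of 6.

6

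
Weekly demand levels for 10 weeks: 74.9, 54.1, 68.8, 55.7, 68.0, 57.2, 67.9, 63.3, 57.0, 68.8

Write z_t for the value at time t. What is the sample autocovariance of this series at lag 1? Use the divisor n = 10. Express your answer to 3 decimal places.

Mean z̄ = (74.9 + 54.1 + 68.8 + 55.7 + 68.0 + 57.2 + 67.9 + 63.3 + 57.0 + 68.8)/10 = 63.5700
Σ_{t=1}^{9}(z_t−z̄)(z_{t+1}−z̄) = -322.4049
γ_1 = -322.4049 / 10 = -32.240

-32.240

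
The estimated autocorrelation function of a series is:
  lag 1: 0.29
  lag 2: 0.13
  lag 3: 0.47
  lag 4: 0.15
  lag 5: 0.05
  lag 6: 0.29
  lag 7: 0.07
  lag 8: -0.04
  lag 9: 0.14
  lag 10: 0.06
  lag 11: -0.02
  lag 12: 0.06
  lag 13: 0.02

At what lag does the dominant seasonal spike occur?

The largest autocorrelation is r_3 = 0.47; the remaining lags stay at or below 0.29. The elevated value at lag 1 (0.29), dropping to 0.13 at lag 2, reflects decaying short-term dependence rather than seasonality.
The dominant spike at lag 3 indicates a seasonal period of 3.

3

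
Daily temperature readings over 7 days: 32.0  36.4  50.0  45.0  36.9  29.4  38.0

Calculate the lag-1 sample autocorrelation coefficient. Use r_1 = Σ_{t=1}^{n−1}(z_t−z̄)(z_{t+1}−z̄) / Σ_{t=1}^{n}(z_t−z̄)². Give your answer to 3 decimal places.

Mean z̄ = (32.0 + 36.4 + 50.0 + 45.0 + 36.9 + 29.4 + 38.0)/7 = 38.2429
Deviations from mean: -6.2429, -1.8429, 11.7571, 6.7571, -1.3429, -8.8429, -0.2429
Σ(z_t−z̄)(z_{t+1}−z̄) = (11.5047) + (-21.6667) + (79.4447) + (-9.0739) + (11.8747) + (2.1476) = 74.2310
Denominator Σ(z_t−z̄)² = 306.3171
r_1 = 74.2310 / 306.3171 = 0.242

0.242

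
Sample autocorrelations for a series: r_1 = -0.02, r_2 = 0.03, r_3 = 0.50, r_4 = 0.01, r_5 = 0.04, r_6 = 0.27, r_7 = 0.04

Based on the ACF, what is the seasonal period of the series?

The largest autocorrelation is r_3 = 0.50, with a weaker echo at lag 6 (0.27); the remaining lags stay at or below 0.04.
The dominant spike at lag 3 indicates a seasonal period of 3.

3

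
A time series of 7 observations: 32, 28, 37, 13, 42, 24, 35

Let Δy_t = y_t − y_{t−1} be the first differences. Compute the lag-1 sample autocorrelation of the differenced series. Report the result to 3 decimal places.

First differences Δy: -4, 9, -24, 29, -18, 11
Mean of differences = 0.5000
Numerator Σ(Δy_t−Δȳ)(Δy_{t+1}−Δȳ) = -1666.2500
Denominator Σ(Δy_t−Δȳ)² = 1957.5000
r_1(Δy) = -1666.2500 / 1957.5000 = -0.851

-0.851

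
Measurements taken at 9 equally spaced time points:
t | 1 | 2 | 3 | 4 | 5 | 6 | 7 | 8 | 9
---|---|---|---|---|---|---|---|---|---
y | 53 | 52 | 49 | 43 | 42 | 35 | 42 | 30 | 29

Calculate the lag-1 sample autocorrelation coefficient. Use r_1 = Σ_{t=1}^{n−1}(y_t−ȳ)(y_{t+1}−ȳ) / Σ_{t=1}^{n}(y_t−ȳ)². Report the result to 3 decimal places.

0.542

Mean ȳ = (53 + 52 + 49 + 43 + 42 + 35 + 42 + 30 + 29)/9 = 41.6667
Numerator Σ_{t=1}^{8}(y_t−ȳ)(y_{t+1}−ȳ) = 342.5556
Denominator Σ(y_t−ȳ)² = 632.0000
r_1 = 342.5556 / 632.0000 = 0.542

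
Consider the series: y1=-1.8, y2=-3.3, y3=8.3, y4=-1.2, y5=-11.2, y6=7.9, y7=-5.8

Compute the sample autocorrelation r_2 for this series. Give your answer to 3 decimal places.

Mean ȳ = (-1.8 − 3.3 + 8.3 − 1.2 − 11.2 + 7.9 − 5.8)/7 = -1.0143
Numerator Σ_{t=1}^{5}(y_t−ȳ)(y_{t+2}−ȳ) = -54.6761
Denominator Σ(y_t−ȳ)² = 298.7486
r_2 = -54.6761 / 298.7486 = -0.183

-0.183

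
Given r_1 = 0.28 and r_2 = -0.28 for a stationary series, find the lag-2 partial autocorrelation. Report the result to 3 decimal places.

φ_{22} = (r_2 − r_1²) / (1 − r_1²)
r_1² = (0.28)² = 0.0784
Numerator = -0.28 − 0.0784 = -0.3584; denominator = 1 − 0.0784 = 0.9216
φ_{22} = -0.3584 / 0.9216 = -0.389

-0.389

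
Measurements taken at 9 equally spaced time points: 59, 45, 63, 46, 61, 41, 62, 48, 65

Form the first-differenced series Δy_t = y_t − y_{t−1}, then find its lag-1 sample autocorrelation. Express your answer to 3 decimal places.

-0.878

First differences Δy: -14, 18, -17, 15, -20, 21, -14, 17
Mean of differences = 0.7500
Numerator Σ(Δy_t−Δȳ)(Δy_{t+1}−Δȳ) = -2067.8125
Denominator Σ(Δy_t−Δȳ)² = 2355.5000
r_1(Δy) = -2067.8125 / 2355.5000 = -0.878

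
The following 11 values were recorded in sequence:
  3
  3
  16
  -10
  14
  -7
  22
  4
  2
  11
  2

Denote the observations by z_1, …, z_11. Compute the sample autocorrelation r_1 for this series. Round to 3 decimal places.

Mean z̄ = (3 + 3 + 16 − 10 + 14 − 7 + 22 + 4 + 2 + 11 + 2)/11 = 5.4545
Numerator Σ_{t=1}^{10}(z_t−z̄)(z_{t+1}−z̄) = -684.7521
Denominator Σ(z_t−z̄)² = 920.7273
r_1 = -684.7521 / 920.7273 = -0.744

-0.744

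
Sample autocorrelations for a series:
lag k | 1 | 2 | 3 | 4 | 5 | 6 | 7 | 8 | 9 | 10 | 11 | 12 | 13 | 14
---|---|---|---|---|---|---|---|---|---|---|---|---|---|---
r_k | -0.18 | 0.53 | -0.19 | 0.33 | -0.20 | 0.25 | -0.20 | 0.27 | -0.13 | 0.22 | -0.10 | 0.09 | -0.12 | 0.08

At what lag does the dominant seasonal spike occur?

2

The largest autocorrelation is r_2 = 0.53, with weaker echoes at lags 4 (0.33), 6 (0.25), 8 (0.27) and 10 (0.22); the remaining lags stay at or below 0.09.
The dominant spike at lag 2 indicates a seasonal period of 2.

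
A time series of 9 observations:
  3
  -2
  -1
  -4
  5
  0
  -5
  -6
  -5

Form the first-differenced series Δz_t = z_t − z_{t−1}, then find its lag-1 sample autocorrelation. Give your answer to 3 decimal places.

-0.350

First differences Δz: -5, 1, -3, 9, -5, -5, -1, 1
Mean of differences = -1.0000
Numerator Σ(Δz_t−Δz̄)(Δz_{t+1}−Δz̄) = -56.0000
Denominator Σ(Δz_t−Δz̄)² = 160.0000
r_1(Δz) = -56.0000 / 160.0000 = -0.350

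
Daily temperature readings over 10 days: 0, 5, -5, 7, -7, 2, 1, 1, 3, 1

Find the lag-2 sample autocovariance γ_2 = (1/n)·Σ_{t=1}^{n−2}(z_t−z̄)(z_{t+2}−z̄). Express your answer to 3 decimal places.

Mean z̄ = (0 + 5 − 5 + 7 − 7 + 2 + 1 + 1 + 3 + 1)/10 = 0.8000
Σ_{t=1}^{8}(z_t−z̄)(z_{t+2}−z̄) = 82.5200
γ_2 = 82.5200 / 10 = 8.252

8.252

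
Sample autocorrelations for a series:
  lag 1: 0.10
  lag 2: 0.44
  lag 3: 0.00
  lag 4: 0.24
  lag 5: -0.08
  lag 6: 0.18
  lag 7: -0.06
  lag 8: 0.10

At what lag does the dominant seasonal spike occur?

2

The largest autocorrelation is r_2 = 0.44, with weaker echoes at lags 4 (0.24) and 6 (0.18); the remaining lags stay at or below 0.10.
The dominant spike at lag 2 indicates a seasonal period of 2.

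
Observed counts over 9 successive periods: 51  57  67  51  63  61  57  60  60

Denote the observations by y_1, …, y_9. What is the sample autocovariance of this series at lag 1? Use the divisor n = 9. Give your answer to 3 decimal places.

Mean ȳ = (51 + 57 + 67 + 51 + 63 + 61 + 57 + 60 + 60)/9 = 58.5556
Σ_{t=1}^{8}(y_t−ȳ)(y_{t+1}−ȳ) = -91.8642
γ_1 = -91.8642 / 9 = -10.207

-10.207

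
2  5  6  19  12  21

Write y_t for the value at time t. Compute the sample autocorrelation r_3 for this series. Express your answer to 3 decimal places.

Mean ȳ = (2 + 5 + 6 + 19 + 12 + 21)/6 = 10.8333
Deviations from mean: -8.8333, -5.8333, -4.8333, 8.1667, 1.1667, 10.1667
Numerator Σ_{t=1}^{3}(y_t−ȳ)(y_{t+3}−ȳ) = -128.0833
Denominator Σ(y_t−ȳ)² = 306.8333
r_3 = -128.0833 / 306.8333 = -0.417

-0.417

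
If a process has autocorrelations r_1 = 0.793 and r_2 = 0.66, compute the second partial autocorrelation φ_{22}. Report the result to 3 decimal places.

0.084

φ_{22} = (r_2 − r_1²) / (1 − r_1²)
r_1² = (0.793)² = 0.628849
Numerator = 0.66 − 0.6288 = 0.0312; denominator = 1 − 0.6288 = 0.3712
φ_{22} = 0.0312 / 0.3712 = 0.084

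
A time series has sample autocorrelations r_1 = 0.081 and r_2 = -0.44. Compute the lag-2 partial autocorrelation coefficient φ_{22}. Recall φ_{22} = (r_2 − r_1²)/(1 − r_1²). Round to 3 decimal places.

-0.450

φ_{22} = (r_2 − r_1²) / (1 − r_1²)
r_1² = (0.081)² = 0.006561
Numerator = -0.44 − 0.0066 = -0.4466; denominator = 1 − 0.0066 = 0.9934
φ_{22} = -0.4466 / 0.9934 = -0.450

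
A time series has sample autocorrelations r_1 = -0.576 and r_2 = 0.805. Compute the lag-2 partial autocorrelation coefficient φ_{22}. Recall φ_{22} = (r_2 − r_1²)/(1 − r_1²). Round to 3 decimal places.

φ_{22} = (r_2 − r_1²) / (1 − r_1²)
r_1² = (-0.576)² = 0.331776
Numerator = 0.805 − 0.3318 = 0.4732; denominator = 1 − 0.3318 = 0.6682
φ_{22} = 0.4732 / 0.6682 = 0.708

0.708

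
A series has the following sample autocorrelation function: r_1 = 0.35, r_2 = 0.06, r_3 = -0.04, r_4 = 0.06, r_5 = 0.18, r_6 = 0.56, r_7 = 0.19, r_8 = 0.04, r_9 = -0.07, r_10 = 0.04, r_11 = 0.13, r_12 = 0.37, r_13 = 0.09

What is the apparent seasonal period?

6

The largest autocorrelation is r_6 = 0.56, with a weaker echo at lag 12 (0.37); the remaining lags stay at or below 0.35. The elevated value at lag 1 (0.35), dropping to 0.06 at lag 2, reflects decaying short-term dependence rather than seasonality.
The dominant spike at lag 6 indicates a seasonal period of 6.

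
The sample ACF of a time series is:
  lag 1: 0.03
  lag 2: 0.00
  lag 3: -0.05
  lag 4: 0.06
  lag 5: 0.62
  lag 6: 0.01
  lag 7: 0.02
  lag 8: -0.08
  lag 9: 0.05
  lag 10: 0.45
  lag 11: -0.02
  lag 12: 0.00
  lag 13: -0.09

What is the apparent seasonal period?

5

The largest autocorrelation is r_5 = 0.62, with a weaker echo at lag 10 (0.45); the remaining lags stay at or below 0.06.
The dominant spike at lag 5 indicates a seasonal period of 5.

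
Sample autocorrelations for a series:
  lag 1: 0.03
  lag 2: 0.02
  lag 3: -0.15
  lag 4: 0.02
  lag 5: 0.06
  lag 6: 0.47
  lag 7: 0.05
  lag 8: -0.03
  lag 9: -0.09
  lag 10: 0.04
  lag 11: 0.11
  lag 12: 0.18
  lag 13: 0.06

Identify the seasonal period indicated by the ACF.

6

The largest autocorrelation is r_6 = 0.47, with a weaker echo at lag 12 (0.18); the remaining lags stay at or below 0.11.
The dominant spike at lag 6 indicates a seasonal period of 6.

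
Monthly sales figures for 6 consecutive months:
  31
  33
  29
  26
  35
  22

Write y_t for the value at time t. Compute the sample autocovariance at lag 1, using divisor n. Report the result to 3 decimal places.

Mean ȳ = (31 + 33 + 29 + 26 + 35 + 22)/6 = 29.3333
Deviations: 1.6667, 3.6667, -0.3333, -3.3333, 5.6667, -7.3333
Σ_{t=1}^{5}(y_t−ȳ)(y_{t+1}−ȳ) = -54.4444
γ_1 = -54.4444 / 6 = -9.074

-9.074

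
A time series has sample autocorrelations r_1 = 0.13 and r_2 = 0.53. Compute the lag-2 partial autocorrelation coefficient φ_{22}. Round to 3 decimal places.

φ_{22} = (r_2 − r_1²) / (1 − r_1²)
r_1² = (0.13)² = 0.0169
Numerator = 0.53 − 0.0169 = 0.5131; denominator = 1 − 0.0169 = 0.9831
φ_{22} = 0.5131 / 0.9831 = 0.522

0.522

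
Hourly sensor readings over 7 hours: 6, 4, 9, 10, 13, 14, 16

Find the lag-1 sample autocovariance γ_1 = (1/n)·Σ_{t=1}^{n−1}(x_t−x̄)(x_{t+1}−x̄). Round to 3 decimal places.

9.417

Mean x̄ = (6 + 4 + 9 + 10 + 13 + 14 + 16)/7 = 10.2857
Σ_{t=1}^{6}(x_t−x̄)(x_{t+1}−x̄) = 65.9184
γ_1 = 65.9184 / 7 = 9.417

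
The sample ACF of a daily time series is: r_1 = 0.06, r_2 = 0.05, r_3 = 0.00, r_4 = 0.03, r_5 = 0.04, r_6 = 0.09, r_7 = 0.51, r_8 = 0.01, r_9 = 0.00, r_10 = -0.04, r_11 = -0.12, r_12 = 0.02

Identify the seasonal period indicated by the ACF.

7

The largest autocorrelation is r_7 = 0.51; the remaining lags stay at or below 0.09.
The dominant spike at lag 7 indicates a seasonal period of 7.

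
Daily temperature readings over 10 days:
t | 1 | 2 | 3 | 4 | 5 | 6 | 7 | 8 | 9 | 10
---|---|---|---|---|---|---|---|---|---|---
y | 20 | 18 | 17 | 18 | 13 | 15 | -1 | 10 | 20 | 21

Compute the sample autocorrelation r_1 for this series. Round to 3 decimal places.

Mean ȳ = (20 + 18 + 17 + 18 + 13 + 15 − 1 + 10 + 20 + 21)/10 = 15.1000
Numerator Σ_{t=1}^{9}(y_t−ȳ)(y_{t+1}−ȳ) = 106.9900
Denominator Σ(y_t−ȳ)² = 392.9000
r_1 = 106.9900 / 392.9000 = 0.272

0.272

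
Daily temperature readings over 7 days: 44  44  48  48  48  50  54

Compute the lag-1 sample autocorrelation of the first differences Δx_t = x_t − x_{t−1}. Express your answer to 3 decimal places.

-0.247

First differences Δx: 0, 4, 0, 0, 2, 4
Mean of differences = 1.6667
Numerator Σ(Δx_t−Δx̄)(Δx_{t+1}−Δx̄) = -4.7778
Denominator Σ(Δx_t−Δx̄)² = 19.3333
r_1(Δx) = -4.7778 / 19.3333 = -0.247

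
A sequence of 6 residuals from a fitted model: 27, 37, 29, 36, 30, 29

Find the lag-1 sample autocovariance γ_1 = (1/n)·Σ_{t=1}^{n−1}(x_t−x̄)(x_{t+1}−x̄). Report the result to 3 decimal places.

-8.630

Mean x̄ = (27 + 37 + 29 + 36 + 30 + 29)/6 = 31.3333
Σ_{t=1}^{5}(x_t−x̄)(x_{t+1}−x̄) = -51.7778
γ_1 = -51.7778 / 6 = -8.630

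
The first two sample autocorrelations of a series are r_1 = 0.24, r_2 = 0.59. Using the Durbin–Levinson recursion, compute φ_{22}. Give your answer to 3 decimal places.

0.565

φ_{22} = (r_2 − r_1²) / (1 − r_1²)
r_1² = (0.24)² = 0.0576
Numerator = 0.59 − 0.0576 = 0.5324; denominator = 1 − 0.0576 = 0.9424
φ_{22} = 0.5324 / 0.9424 = 0.565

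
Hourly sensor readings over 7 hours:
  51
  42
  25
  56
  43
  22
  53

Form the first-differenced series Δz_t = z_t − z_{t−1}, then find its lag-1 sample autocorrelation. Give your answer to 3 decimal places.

-0.396

First differences Δz: -9, -17, 31, -13, -21, 31
Mean of differences = 0.3333
Numerator Σ(Δz_t−Δz̄)(Δz_{t+1}−Δz̄) = -1148.4444
Denominator Σ(Δz_t−Δz̄)² = 2901.3333
r_1(Δz) = -1148.4444 / 2901.3333 = -0.396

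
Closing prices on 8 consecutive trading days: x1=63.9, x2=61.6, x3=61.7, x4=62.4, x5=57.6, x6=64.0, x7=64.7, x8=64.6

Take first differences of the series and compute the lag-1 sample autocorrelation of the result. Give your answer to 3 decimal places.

-0.429

First differences Δx: -2.3, 0.1, 0.7, -4.8, 6.4, 0.7, -0.1
Mean of differences = 0.1000
Numerator Σ(Δx_t−Δx̄)(Δx_{t+1}−Δx̄) = -30.1500
Denominator Σ(Δx_t−Δx̄)² = 70.2200
r_1(Δx) = -30.1500 / 70.2200 = -0.429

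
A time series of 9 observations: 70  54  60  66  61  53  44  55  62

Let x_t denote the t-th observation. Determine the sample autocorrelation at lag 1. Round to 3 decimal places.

Mean x̄ = (70 + 54 + 60 + 66 + 61 + 53 + 44 + 55 + 62)/9 = 58.3333
Numerator Σ_{t=1}^{8}(x_t−x̄)(x_{t+1}−x̄) = 73.2222
Denominator Σ(x_t−x̄)² = 482.0000
r_1 = 73.2222 / 482.0000 = 0.152

0.152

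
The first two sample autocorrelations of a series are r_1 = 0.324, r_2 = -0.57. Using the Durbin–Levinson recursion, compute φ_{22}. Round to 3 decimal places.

φ_{22} = (r_2 − r_1²) / (1 − r_1²)
r_1² = (0.324)² = 0.104976
Numerator = -0.57 − 0.1050 = -0.6750; denominator = 1 − 0.1050 = 0.8950
φ_{22} = -0.6750 / 0.8950 = -0.754

-0.754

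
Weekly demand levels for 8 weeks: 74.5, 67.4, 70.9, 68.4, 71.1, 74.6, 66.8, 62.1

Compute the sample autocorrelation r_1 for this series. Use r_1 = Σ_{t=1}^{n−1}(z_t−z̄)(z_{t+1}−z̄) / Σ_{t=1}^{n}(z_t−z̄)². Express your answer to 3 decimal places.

Mean z̄ = (74.5 + 67.4 + 70.9 + 68.4 + 71.1 + 74.6 + 66.8 + 62.1)/8 = 69.4750
Deviations from mean: 5.0250, -2.0750, 1.4250, -1.0750, 1.6250, 5.1250, -2.6750, -7.3750
Numerator Σ_{t=1}^{7}(z_t−z̄)(z_{t+1}−z̄) = -2.3156
Denominator Σ(z_t−z̄)² = 123.1950
r_1 = -2.3156 / 123.1950 = -0.019

-0.019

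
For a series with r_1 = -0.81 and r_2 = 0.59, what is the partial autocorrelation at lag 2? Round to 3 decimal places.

-0.192

φ_{22} = (r_2 − r_1²) / (1 − r_1²)
r_1² = (-0.81)² = 0.6561
Numerator = 0.59 − 0.6561 = -0.0661; denominator = 1 − 0.6561 = 0.3439
φ_{22} = -0.0661 / 0.3439 = -0.192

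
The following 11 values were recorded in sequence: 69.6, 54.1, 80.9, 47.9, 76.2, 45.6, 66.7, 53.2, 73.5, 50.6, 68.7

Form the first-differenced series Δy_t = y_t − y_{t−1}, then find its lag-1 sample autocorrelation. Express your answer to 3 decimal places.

First differences Δy: -15.5, 26.8, -33.0, 28.3, -30.6, 21.1, -13.5, 20.3, -22.9, 18.1
Mean of differences = -0.0900
Numerator Σ(Δy_t−Δȳ)(Δy_{t+1}−Δȳ) = -5183.9231
Denominator Σ(Δy_t−Δȳ)² = 5676.2290
r_1(Δy) = -5183.9231 / 5676.2290 = -0.913

-0.913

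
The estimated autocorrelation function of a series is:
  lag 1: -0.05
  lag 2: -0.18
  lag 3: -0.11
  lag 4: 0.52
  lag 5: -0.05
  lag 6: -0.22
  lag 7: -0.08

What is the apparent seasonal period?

The largest autocorrelation is r_4 = 0.52; the remaining lags stay at or below -0.05.
The dominant spike at lag 4 indicates a seasonal period of 4.

4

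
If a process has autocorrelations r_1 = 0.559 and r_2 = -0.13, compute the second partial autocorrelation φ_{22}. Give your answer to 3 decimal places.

-0.644

φ_{22} = (r_2 − r_1²) / (1 − r_1²)
r_1² = (0.559)² = 0.312481
Numerator = -0.13 − 0.3125 = -0.4425; denominator = 1 − 0.3125 = 0.6875
φ_{22} = -0.4425 / 0.6875 = -0.644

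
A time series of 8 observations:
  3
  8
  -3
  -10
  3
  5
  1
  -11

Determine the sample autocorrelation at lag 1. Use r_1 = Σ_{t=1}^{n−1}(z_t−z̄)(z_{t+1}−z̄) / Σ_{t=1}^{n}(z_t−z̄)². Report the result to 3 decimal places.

0.032

Mean z̄ = (3 + 8 − 3 − 10 + 3 + 5 + 1 − 11)/8 = -0.5000
Numerator Σ_{t=1}^{7}(z_t−z̄)(z_{t+1}−z̄) = 10.7500
Denominator Σ(z_t−z̄)² = 336.0000
r_1 = 10.7500 / 336.0000 = 0.032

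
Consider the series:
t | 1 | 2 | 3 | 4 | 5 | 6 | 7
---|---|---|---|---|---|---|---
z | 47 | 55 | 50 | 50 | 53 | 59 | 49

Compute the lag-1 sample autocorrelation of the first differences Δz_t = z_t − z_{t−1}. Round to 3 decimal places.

-0.358

First differences Δz: 8, -5, 0, 3, 6, -10
Mean of differences = 0.3333
Numerator Σ(Δz_t−Δz̄)(Δz_{t+1}−Δz̄) = -83.4444
Denominator Σ(Δz_t−Δz̄)² = 233.3333
r_1(Δz) = -83.4444 / 233.3333 = -0.358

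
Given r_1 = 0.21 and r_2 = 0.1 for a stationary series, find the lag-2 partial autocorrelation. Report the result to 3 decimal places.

0.058

φ_{22} = (r_2 − r_1²) / (1 − r_1²)
r_1² = (0.21)² = 0.0441
Numerator = 0.1 − 0.0441 = 0.0559; denominator = 1 − 0.0441 = 0.9559
φ_{22} = 0.0559 / 0.9559 = 0.058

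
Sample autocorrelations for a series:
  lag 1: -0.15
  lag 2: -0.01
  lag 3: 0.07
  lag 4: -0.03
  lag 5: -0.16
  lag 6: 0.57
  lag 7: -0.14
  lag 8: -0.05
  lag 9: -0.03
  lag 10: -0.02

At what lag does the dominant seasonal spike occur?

The largest autocorrelation is r_6 = 0.57; the remaining lags stay at or below 0.07.
The dominant spike at lag 6 indicates a seasonal period of 6.

6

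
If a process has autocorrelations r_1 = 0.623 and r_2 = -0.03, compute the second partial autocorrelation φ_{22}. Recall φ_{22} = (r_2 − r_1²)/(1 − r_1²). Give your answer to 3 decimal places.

φ_{22} = (r_2 − r_1²) / (1 − r_1²)
r_1² = (0.623)² = 0.388129
Numerator = -0.03 − 0.3881 = -0.4181; denominator = 1 − 0.3881 = 0.6119
φ_{22} = -0.4181 / 0.6119 = -0.683

-0.683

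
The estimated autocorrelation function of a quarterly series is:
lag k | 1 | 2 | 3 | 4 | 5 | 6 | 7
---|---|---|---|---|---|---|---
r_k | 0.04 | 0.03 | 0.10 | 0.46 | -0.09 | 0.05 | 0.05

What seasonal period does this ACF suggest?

4

The largest autocorrelation is r_4 = 0.46; the remaining lags stay at or below 0.10.
The dominant spike at lag 4 indicates a seasonal period of 4.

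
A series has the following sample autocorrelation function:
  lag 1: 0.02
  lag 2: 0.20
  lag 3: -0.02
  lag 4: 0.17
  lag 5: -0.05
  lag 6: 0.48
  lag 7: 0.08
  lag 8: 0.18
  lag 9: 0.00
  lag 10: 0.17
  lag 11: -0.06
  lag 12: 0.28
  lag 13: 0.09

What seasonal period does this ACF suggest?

6

The largest autocorrelation is r_6 = 0.48, with a weaker echo at lag 12 (0.28); the remaining lags stay at or below 0.20.
The dominant spike at lag 6 indicates a seasonal period of 6.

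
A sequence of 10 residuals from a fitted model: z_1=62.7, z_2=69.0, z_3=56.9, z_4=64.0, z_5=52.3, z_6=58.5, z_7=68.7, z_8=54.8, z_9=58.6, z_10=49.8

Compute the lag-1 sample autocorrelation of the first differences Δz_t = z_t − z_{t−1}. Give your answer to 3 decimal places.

First differences Δz: 6.3, -12.1, 7.1, -11.7, 6.2, 10.2, -13.9, 3.8, -8.8
Mean of differences = -1.4333
Numerator Σ(Δz_t−Δz̄)(Δz_{t+1}−Δz̄) = -499.5111
Denominator Σ(Δz_t−Δz̄)² = 782.4800
r_1(Δz) = -499.5111 / 782.4800 = -0.638

-0.638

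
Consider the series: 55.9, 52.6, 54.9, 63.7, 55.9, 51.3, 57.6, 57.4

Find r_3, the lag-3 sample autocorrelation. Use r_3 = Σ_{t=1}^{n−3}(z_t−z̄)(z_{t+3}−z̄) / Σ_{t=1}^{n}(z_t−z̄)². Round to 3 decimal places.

0.158

Mean z̄ = (55.9 + 52.6 + 54.9 + 63.7 + 55.9 + 51.3 + 57.6 + 57.4)/8 = 56.1625
Deviations from mean: -0.2625, -3.5625, -1.2625, 7.5375, -0.2625, -4.8625, 1.4375, 1.2375
Σ(z_t−z̄)(z_{t+3}−z̄) = (-1.9786) + (0.9352) + (6.1389) + (10.8352) + (-0.3248) = 15.6058
Denominator Σ(z_t−z̄)² = 98.4788
r_3 = 15.6058 / 98.4788 = 0.158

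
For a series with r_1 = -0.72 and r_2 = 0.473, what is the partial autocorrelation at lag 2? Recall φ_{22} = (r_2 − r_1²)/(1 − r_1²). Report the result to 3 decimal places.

-0.094

φ_{22} = (r_2 − r_1²) / (1 − r_1²)
r_1² = (-0.72)² = 0.5184
Numerator = 0.473 − 0.5184 = -0.0454; denominator = 1 − 0.5184 = 0.4816
φ_{22} = -0.0454 / 0.4816 = -0.094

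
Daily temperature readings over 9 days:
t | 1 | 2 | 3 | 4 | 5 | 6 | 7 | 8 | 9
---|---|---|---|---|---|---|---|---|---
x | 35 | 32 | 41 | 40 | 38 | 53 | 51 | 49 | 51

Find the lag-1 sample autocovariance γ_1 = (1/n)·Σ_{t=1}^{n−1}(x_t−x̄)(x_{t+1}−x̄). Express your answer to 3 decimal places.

Mean x̄ = (35 + 32 + 41 + 40 + 38 + 53 + 51 + 49 + 51)/9 = 43.3333
Σ_{t=1}^{8}(x_t−x̄)(x_{t+1}−x̄) = 255.8889
γ_1 = 255.8889 / 9 = 28.432

28.432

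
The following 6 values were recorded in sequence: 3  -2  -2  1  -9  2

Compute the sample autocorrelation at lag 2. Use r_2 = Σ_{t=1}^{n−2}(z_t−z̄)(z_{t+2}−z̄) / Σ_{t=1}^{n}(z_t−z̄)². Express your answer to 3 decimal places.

0.086

Mean z̄ = (3 − 2 − 2 + 1 − 9 + 2)/6 = -1.1667
Deviations from mean: 4.1667, -0.8333, -0.8333, 2.1667, -7.8333, 3.1667
Σ(z_t−z̄)(z_{t+2}−z̄) = (-3.4722) + (-1.8056) + (6.5278) + (6.8611) = 8.1111
Denominator Σ(z_t−z̄)² = 94.8333
r_2 = 8.1111 / 94.8333 = 0.086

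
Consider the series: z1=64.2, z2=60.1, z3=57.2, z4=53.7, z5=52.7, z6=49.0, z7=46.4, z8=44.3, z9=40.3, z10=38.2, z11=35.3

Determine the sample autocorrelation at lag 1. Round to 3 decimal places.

0.705

Mean z̄ = (64.2 + 60.1 + 57.2 + 53.7 + 52.7 + 49.0 + 46.4 + 44.3 + 40.3 + 38.2 + 35.3)/11 = 49.2182
Numerator Σ_{t=1}^{10}(z_t−z̄)(z_{t+1}−z̄) = 610.4560
Denominator Σ(z_t−z̄)² = 865.6164
r_1 = 610.4560 / 865.6164 = 0.705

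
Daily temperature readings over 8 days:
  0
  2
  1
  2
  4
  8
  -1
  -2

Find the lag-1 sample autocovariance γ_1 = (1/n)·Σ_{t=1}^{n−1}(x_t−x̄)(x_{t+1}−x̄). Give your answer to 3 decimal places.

0.867

Mean x̄ = (0 + 2 + 1 + 2 + 4 + 8 − 1 − 2)/8 = 1.7500
Deviations: -1.7500, 0.2500, -0.7500, 0.2500, 2.2500, 6.2500, -2.7500, -3.7500
Σ_{t=1}^{7}(x_t−x̄)(x_{t+1}−x̄) = 6.9375
γ_1 = 6.9375 / 8 = 0.867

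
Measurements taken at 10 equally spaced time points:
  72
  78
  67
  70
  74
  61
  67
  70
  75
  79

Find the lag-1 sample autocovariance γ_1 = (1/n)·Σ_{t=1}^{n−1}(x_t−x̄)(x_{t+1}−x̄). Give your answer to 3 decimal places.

Mean x̄ = (72 + 78 + 67 + 70 + 74 + 61 + 67 + 70 + 75 + 79)/10 = 71.3000
Σ_{t=1}^{9}(x_t−x̄)(x_{t+1}−x̄) = 23.7100
γ_1 = 23.7100 / 10 = 2.371

2.371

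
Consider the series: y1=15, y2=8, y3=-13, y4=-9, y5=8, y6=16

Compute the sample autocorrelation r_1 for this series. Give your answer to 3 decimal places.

0.261

Mean ȳ = (15 + 8 − 13 − 9 + 8 + 16)/6 = 4.1667
Deviations from mean: 10.8333, 3.8333, -17.1667, -13.1667, 3.8333, 11.8333
Σ(y_t−ȳ)(y_{t+1}−ȳ) = (41.5278) + (-65.8056) + (226.0278) + (-50.4722) + (45.3611) = 196.6389
Denominator Σ(y_t−ȳ)² = 754.8333
r_1 = 196.6389 / 754.8333 = 0.261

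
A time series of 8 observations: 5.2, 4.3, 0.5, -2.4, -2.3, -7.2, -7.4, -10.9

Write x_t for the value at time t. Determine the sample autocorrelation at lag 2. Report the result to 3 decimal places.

Mean x̄ = (5.2 + 4.3 + 0.5 − 2.4 − 2.3 − 7.2 − 7.4 − 10.9)/8 = -2.5250
Σ(x_t−x̄)(x_{t+2}−x̄) = (23.3681) + (0.8531) + (0.6806) + (-0.5844) + (-1.0969) + (39.1531) = 62.3738
Denominator Σ(x_t−x̄)² = 231.2350
r_2 = 62.3738 / 231.2350 = 0.270

0.270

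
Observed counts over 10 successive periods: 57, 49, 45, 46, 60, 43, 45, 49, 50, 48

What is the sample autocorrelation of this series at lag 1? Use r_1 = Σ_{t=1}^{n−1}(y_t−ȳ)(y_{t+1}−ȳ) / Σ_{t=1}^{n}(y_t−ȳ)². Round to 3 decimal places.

Mean ȳ = (57 + 49 + 45 + 46 + 60 + 43 + 45 + 49 + 50 + 48)/10 = 49.2000
Numerator Σ_{t=1}^{9}(y_t−ȳ)(y_{t+1}−ȳ) = -63.0400
Denominator Σ(y_t−ȳ)² = 263.6000
r_1 = -63.0400 / 263.6000 = -0.239

-0.239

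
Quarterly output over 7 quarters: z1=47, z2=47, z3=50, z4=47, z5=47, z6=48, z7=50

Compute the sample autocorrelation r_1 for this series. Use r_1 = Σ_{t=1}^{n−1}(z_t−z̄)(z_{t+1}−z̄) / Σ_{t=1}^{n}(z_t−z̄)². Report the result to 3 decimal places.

-0.167

Mean z̄ = (47 + 47 + 50 + 47 + 47 + 48 + 50)/7 = 48.0000
Σ(z_t−z̄)(z_{t+1}−z̄) = (1.0000) + (-2.0000) + (-2.0000) + (1.0000) + (0.0000) + (0.0000) = -2.0000
Denominator Σ(z_t−z̄)² = 12.0000
r_1 = -2.0000 / 12.0000 = -0.167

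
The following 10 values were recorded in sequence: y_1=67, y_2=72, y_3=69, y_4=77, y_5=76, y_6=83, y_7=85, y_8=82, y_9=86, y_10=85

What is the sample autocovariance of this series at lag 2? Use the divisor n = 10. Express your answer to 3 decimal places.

Mean ȳ = (67 + 72 + 69 + 77 + 76 + 83 + 85 + 82 + 86 + 85)/10 = 78.2000
Σ_{t=1}^{8}(y_t−ȳ)(y_{t+2}−ȳ) = 207.1200
γ_2 = 207.1200 / 10 = 20.712

20.712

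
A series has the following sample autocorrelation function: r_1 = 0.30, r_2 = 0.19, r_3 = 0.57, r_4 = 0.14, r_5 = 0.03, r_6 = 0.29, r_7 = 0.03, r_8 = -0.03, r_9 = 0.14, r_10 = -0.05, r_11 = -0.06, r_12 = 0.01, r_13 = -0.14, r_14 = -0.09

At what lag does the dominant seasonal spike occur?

3

The largest autocorrelation is r_3 = 0.57; the remaining lags stay at or below 0.30. The elevated value at lag 1 (0.30), dropping to 0.19 at lag 2, reflects decaying short-term dependence rather than seasonality.
The dominant spike at lag 3 indicates a seasonal period of 3.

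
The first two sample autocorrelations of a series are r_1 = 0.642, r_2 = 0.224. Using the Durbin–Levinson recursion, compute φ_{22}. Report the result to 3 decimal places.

φ_{22} = (r_2 − r_1²) / (1 − r_1²)
r_1² = (0.642)² = 0.412164
Numerator = 0.224 − 0.4122 = -0.1882; denominator = 1 − 0.4122 = 0.5878
φ_{22} = -0.1882 / 0.5878 = -0.320

-0.320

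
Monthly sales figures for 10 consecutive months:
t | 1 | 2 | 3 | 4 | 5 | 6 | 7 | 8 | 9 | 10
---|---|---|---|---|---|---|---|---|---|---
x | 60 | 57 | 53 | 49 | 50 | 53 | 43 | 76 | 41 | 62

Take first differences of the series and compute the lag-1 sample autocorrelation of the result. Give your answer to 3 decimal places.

First differences Δx: -3, -4, -4, 1, 3, -10, 33, -35, 21
Mean of differences = 0.2222
Numerator Σ(Δx_t−Δx̄)(Δx_{t+1}−Δx̄) = -2219.4938
Denominator Σ(Δx_t−Δx̄)² = 2905.5556
r_1(Δx) = -2219.4938 / 2905.5556 = -0.764

-0.764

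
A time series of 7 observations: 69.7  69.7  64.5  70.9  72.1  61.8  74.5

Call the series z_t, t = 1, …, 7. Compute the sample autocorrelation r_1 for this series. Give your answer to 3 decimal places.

-0.576

Mean z̄ = (69.7 + 69.7 + 64.5 + 70.9 + 72.1 + 61.8 + 74.5)/7 = 69.0286
Deviations from mean: 0.6714, 0.6714, -4.5286, 1.8714, 3.0714, -7.2286, 5.4714
Numerator Σ_{t=1}^{6}(z_t−z̄)(z_{t+1}−z̄) = -67.0694
Denominator Σ(z_t−z̄)² = 116.5343
r_1 = -67.0694 / 116.5343 = -0.576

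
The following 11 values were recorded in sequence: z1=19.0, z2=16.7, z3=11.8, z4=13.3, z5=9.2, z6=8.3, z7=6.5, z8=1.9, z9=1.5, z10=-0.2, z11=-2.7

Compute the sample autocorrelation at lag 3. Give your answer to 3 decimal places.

Mean z̄ = (19.0 + 16.7 + 11.8 + 13.3 + 9.2 + 8.3 + 6.5 + 1.9 + 1.5 − 0.2 − 2.7)/11 = 7.7545
Numerator Σ_{t=1}^{8}(z_t−z̄)(z_{t+3}−z̄) = 129.8529
Denominator Σ(z_t−z̄)² = 503.5273
r_3 = 129.8529 / 503.5273 = 0.258

0.258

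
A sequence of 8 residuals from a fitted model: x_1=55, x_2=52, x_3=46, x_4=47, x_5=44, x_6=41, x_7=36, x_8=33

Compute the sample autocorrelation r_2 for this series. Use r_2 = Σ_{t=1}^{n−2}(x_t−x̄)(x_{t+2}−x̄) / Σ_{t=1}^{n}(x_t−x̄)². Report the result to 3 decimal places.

Mean x̄ = (55 + 52 + 46 + 47 + 44 + 41 + 36 + 33)/8 = 44.2500
Deviations from mean: 10.7500, 7.7500, 1.7500, 2.7500, -0.2500, -3.2500, -8.2500, -11.2500
Σ(x_t−x̄)(x_{t+2}−x̄) = (18.8125) + (21.3125) + (-0.4375) + (-8.9375) + (2.0625) + (36.5625) = 69.3750
Denominator Σ(x_t−x̄)² = 391.5000
r_2 = 69.3750 / 391.5000 = 0.177

0.177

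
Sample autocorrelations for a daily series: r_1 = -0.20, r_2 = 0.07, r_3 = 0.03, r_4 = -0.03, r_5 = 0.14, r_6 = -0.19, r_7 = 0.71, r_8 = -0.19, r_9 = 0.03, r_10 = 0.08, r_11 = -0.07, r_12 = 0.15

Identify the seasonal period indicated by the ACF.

7

The largest autocorrelation is r_7 = 0.71; the remaining lags stay at or below 0.15.
The dominant spike at lag 7 indicates a seasonal period of 7.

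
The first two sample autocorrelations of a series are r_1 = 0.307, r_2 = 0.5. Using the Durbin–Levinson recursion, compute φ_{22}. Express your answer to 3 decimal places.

φ_{22} = (r_2 − r_1²) / (1 − r_1²)
r_1² = (0.307)² = 0.094249
Numerator = 0.5 − 0.0942 = 0.4058; denominator = 1 − 0.0942 = 0.9058
φ_{22} = 0.4058 / 0.9058 = 0.448

0.448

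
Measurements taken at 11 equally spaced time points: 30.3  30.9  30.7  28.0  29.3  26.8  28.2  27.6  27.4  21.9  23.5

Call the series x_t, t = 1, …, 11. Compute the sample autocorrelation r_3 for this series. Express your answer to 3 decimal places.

0.012

Mean x̄ = (30.3 + 30.9 + 30.7 + 28.0 + 29.3 + 26.8 + 28.2 + 27.6 + 27.4 + 21.9 + 23.5)/11 = 27.6909
Numerator Σ_{t=1}^{8}(x_t−x̄)(x_{t+3}−x̄) = 0.9925
Denominator Σ(x_t−x̄)² = 81.0891
r_3 = 0.9925 / 81.0891 = 0.012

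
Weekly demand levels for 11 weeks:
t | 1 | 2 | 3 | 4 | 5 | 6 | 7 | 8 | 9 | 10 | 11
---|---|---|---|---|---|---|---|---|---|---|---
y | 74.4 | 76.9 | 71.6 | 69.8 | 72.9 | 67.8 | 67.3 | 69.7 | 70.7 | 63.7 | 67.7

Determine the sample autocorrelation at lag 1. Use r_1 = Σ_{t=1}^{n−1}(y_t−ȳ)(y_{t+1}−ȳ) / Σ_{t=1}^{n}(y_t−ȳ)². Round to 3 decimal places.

0.375

Mean ȳ = (74.4 + 76.9 + 71.6 + 69.8 + 72.9 + 67.8 + 67.3 + 69.7 + 70.7 + 63.7 + 67.7)/11 = 70.2273
Numerator Σ_{t=1}^{10}(y_t−ȳ)(y_{t+1}−ȳ) = 50.5974
Denominator Σ(y_t−ȳ)² = 135.1018
r_1 = 50.5974 / 135.1018 = 0.375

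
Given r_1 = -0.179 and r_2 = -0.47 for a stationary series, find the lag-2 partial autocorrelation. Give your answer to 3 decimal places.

-0.519

φ_{22} = (r_2 − r_1²) / (1 − r_1²)
r_1² = (-0.179)² = 0.032041
Numerator = -0.47 − 0.0320 = -0.5020; denominator = 1 − 0.0320 = 0.9680
φ_{22} = -0.5020 / 0.9680 = -0.519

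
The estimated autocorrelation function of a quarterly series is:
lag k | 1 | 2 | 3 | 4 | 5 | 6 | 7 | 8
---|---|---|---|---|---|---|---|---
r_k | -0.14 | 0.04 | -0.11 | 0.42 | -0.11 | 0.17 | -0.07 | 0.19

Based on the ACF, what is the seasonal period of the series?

4

The largest autocorrelation is r_4 = 0.42, with a weaker echo at lag 8 (0.19); the remaining lags stay at or below 0.17.
The dominant spike at lag 4 indicates a seasonal period of 4.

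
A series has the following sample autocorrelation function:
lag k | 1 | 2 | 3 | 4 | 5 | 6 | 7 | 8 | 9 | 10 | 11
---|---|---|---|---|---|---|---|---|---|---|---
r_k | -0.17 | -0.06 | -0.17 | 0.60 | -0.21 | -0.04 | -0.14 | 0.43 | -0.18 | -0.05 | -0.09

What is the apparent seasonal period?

4

The largest autocorrelation is r_4 = 0.60, with a weaker echo at lag 8 (0.43); the remaining lags stay at or below -0.04.
The dominant spike at lag 4 indicates a seasonal period of 4.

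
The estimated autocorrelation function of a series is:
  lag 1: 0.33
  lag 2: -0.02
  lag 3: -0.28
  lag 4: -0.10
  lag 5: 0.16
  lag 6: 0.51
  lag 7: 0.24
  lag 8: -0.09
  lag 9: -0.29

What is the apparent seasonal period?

The largest autocorrelation is r_6 = 0.51; the remaining lags stay at or below 0.33.
The dominant spike at lag 6 indicates a seasonal period of 6.

6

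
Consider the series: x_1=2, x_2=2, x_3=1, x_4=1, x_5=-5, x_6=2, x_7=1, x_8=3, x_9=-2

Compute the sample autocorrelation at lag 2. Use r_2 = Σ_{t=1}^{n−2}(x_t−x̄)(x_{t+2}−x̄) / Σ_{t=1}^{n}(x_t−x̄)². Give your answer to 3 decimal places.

-0.012

Mean x̄ = (2 + 2 + 1 + 1 − 5 + 2 + 1 + 3 − 2)/9 = 0.5556
Numerator Σ_{t=1}^{7}(x_t−x̄)(x_{t+2}−x̄) = -0.6173
Denominator Σ(x_t−x̄)² = 50.2222
r_2 = -0.6173 / 50.2222 = -0.012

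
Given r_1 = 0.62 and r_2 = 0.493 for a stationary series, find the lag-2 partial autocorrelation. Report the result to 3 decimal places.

φ_{22} = (r_2 − r_1²) / (1 − r_1²)
r_1² = (0.62)² = 0.3844
Numerator = 0.493 − 0.3844 = 0.1086; denominator = 1 − 0.3844 = 0.6156
φ_{22} = 0.1086 / 0.6156 = 0.176

0.176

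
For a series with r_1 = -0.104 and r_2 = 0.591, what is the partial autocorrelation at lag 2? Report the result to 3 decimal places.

0.587

φ_{22} = (r_2 − r_1²) / (1 − r_1²)
r_1² = (-0.104)² = 0.010816
Numerator = 0.591 − 0.0108 = 0.5802; denominator = 1 − 0.0108 = 0.9892
φ_{22} = 0.5802 / 0.9892 = 0.587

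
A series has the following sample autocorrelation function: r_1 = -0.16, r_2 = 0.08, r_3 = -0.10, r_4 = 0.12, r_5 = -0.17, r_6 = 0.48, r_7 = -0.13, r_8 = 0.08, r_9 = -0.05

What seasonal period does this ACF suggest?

The largest autocorrelation is r_6 = 0.48; the remaining lags stay at or below 0.12.
The dominant spike at lag 6 indicates a seasonal period of 6.

6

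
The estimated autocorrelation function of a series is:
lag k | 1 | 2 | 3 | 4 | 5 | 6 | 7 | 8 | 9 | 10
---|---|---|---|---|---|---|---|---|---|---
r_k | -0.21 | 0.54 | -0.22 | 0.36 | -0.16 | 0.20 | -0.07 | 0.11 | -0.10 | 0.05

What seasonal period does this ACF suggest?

The largest autocorrelation is r_2 = 0.54, with weaker echoes at lags 4 (0.36) and 6 (0.20); the remaining lags stay at or below 0.11.
The dominant spike at lag 2 indicates a seasonal period of 2.

2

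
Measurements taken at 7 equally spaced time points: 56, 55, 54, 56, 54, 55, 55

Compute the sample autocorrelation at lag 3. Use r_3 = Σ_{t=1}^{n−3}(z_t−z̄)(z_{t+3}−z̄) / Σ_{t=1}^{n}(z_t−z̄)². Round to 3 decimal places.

0.250

Mean z̄ = (56 + 55 + 54 + 56 + 54 + 55 + 55)/7 = 55.0000
Deviations from mean: 1.0000, 0.0000, -1.0000, 1.0000, -1.0000, 0.0000, 0.0000
Σ(z_t−z̄)(z_{t+3}−z̄) = (1.0000) + (0.0000) + (0.0000) + (0.0000) = 1.0000
Denominator Σ(z_t−z̄)² = 4.0000
r_3 = 1.0000 / 4.0000 = 0.250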